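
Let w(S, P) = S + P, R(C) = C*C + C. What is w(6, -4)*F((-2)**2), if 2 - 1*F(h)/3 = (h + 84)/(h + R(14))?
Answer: 1020/107 ≈ 9.5327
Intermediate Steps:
R(C) = C + C**2 (R(C) = C**2 + C = C + C**2)
w(S, P) = P + S
F(h) = 6 - 3*(84 + h)/(210 + h) (F(h) = 6 - 3*(h + 84)/(h + 14*(1 + 14)) = 6 - 3*(84 + h)/(h + 14*15) = 6 - 3*(84 + h)/(h + 210) = 6 - 3*(84 + h)/(210 + h))
w(6, -4)*F((-2)**2) = (-4 + 6)*(3*(336 + (-2)**2)/(210 + (-2)**2)) = 2*(3*(336 + 4)/(210 + 4)) = 2*(3*340/214) = 2*(3*(1/214)*340) = 2*(510/107) = 1020/107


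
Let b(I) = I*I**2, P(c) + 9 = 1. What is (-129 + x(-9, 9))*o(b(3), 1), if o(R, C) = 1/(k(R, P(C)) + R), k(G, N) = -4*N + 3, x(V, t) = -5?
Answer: -67/31 ≈ -2.1613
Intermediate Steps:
P(c) = -8 (P(c) = -9 + 1 = -8)
k(G, N) = 3 - 4*N
b(I) = I**3
o(R, C) = 1/(35 + R) (o(R, C) = 1/((3 - 4*(-8)) + R) = 1/((3 + 32) + R) = 1/(35 + R))
(-129 + x(-9, 9))*o(b(3), 1) = (-129 - 5)/(35 + 3**3) = -134/(35 + 27) = -134/62 = -134*1/62 = -67/31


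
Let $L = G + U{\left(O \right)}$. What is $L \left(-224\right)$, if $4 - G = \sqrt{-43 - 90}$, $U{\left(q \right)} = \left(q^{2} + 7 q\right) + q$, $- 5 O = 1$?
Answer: $- \frac{13664}{25} + 224 i \sqrt{133} \approx -546.56 + 2583.3 i$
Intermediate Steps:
$O = - \frac{1}{5}$ ($O = \left(- \frac{1}{5}\right) 1 = - \frac{1}{5} \approx -0.2$)
$U{\left(q \right)} = q^{2} + 8 q$
$G = 4 - i \sqrt{133}$ ($G = 4 - \sqrt{-43 - 90} = 4 - \sqrt{-133} = 4 - i \sqrt{133} \approx 4.0 - 11.533 i$)
$L = \frac{61}{25} - i \sqrt{133}$ ($L = \left(4 - i \sqrt{133}\right) - \frac{8 - \frac{1}{5}}{5} = \left(4 - i \sqrt{133}\right) - \frac{39}{25} = \frac{61}{25} - i \sqrt{133} \approx 2.44 - 11.533 i$)
$L \left(-224\right) = \left(\frac{61}{25} - i \sqrt{133}\right) \left(-224\right) = - \frac{13664}{25} + 224 i \sqrt{133}$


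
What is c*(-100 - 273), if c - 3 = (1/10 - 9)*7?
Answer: 221189/10 ≈ 22119.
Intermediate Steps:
c = -593/10 (c = 3 + (1/10 - 9)*7 = 3 + (⅒ - 9)*7 = 3 - 89/10*7 = 3 - 623/10 = -593/10 ≈ -59.300)
c*(-100 - 273) = -593*(-100 - 273)/10 = -593/10*(-373) = 221189/10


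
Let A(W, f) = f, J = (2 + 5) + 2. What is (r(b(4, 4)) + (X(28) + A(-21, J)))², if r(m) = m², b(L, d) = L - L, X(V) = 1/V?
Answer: 64009/784 ≈ 81.644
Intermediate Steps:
J = 9 (J = 7 + 2 = 9)
b(L, d) = 0
(r(b(4, 4)) + (X(28) + A(-21, J)))² = (0² + (1/28 + 9))² = (0 + (1/28 + 9))² = (0 + 253/28)² = (253/28)² = 64009/784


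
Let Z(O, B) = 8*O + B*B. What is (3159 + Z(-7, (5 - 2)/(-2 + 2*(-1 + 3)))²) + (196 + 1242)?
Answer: 119777/16 ≈ 7486.1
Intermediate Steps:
Z(O, B) = B² + 8*O (Z(O, B) = 8*O + B² = B² + 8*O)
(3159 + Z(-7, (5 - 2)/(-2 + 2*(-1 + 3)))²) + (196 + 1242) = (3159 + (((5 - 2)/(-2 + 2*(-1 + 3)))² + 8*(-7))²) + (196 + 1242) = (3159 + ((3/(-2 + 2*2))² - 56)²) + 1438 = (3159 + ((3/(-2 + 4))² - 56)²) + 1438 = (3159 + ((3/2)² - 56)²) + 1438 = (3159 + (9/4 - 56)²) + 1438 = (3159 + (-215/4)²) + 1438 = (3159 + 46225/16) + 1438 = 96769/16 + 1438 = 119777/16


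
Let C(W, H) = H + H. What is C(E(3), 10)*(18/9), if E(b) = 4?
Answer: 40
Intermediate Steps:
C(W, H) = 2*H
C(E(3), 10)*(18/9) = (2*10)*(18/9) = 20*(18*(⅑)) = 20*2 = 40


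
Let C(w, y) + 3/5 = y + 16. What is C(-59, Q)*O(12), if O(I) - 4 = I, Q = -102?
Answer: -6928/5 ≈ -1385.6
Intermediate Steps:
O(I) = 4 + I
C(w, y) = 77/5 + y (C(w, y) = -3/5 + (y + 16) = -3/5 + (16 + y) = 77/5 + y)
C(-59, Q)*O(12) = (77/5 - 102)*(4 + 12) = -433/5*16 = -6928/5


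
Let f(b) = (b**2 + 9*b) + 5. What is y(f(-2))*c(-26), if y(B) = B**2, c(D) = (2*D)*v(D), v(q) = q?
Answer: 109512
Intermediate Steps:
f(b) = 5 + b**2 + 9*b
c(D) = 2*D**2 (c(D) = (2*D)*D = 2*D**2)
y(f(-2))*c(-26) = (5 + (-2)**2 + 9*(-2))**2*(2*(-26)**2) = (5 + 4 - 18)**2*(2*676) = (-9)**2*1352 = 81*1352 = 109512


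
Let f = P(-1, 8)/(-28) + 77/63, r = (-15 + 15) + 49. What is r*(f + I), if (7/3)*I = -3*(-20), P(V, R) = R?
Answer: 11753/9 ≈ 1305.9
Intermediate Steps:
I = 180/7 (I = 3*(-3*(-20))/7 = (3/7)*60 = 180/7 ≈ 25.714)
r = 49 (r = 0 + 49 = 49)
f = 59/63 (f = 8/(-28) + 77/63 = 8*(-1/28) + 77*(1/63) = -2/7 + 11/9 = 59/63 ≈ 0.93651)
r*(f + I) = 49*(59/63 + 180/7) = 49*(1679/63) = 11753/9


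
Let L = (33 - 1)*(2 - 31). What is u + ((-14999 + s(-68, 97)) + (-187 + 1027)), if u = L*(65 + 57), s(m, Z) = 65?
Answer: -127310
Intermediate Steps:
L = -928 (L = 32*(-29) = -928)
u = -113216 (u = -928*(65 + 57) = -928*122 = -113216)
u + ((-14999 + s(-68, 97)) + (-187 + 1027)) = -113216 + ((-14999 + 65) + (-187 + 1027)) = -113216 + (-14934 + 840) = -113216 - 14094 = -127310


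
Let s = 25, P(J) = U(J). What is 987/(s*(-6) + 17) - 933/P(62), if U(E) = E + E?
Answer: -35211/2356 ≈ -14.945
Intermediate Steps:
U(E) = 2*E
P(J) = 2*J
987/(s*(-6) + 17) - 933/P(62) = 987/(25*(-6) + 17) - 933/(2*62) = 987/(-150 + 17) - 933/124 = 987/(-133) - 933*1/124 = 987*(-1/133) - 933/124 = -141/19 - 933/124 = -35211/2356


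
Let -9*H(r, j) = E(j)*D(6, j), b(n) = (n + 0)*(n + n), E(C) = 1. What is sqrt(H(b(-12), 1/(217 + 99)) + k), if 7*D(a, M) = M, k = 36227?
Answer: sqrt(398827534595)/3318 ≈ 190.33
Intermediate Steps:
D(a, M) = M/7
b(n) = 2*n**2 (b(n) = n*(2*n) = 2*n**2)
H(r, j) = -j/63 (H(r, j) = -j/7/9 = -j/63)
sqrt(H(b(-12), 1/(217 + 99)) + k) = sqrt(-1/(63*(217 + 99)) + 36227) = sqrt(-1/63/316 + 36227) = sqrt(-1/63*1/316 + 36227) = sqrt(-1/19908 + 36227) = sqrt(721207115/19908) = sqrt(398827534595)/3318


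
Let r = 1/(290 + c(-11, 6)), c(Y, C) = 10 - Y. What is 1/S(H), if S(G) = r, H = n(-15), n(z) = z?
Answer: 311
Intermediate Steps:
H = -15
r = 1/311 (r = 1/(290 + (10 - 1*(-11))) = 1/(290 + (10 + 11)) = 1/(290 + 21) = 1/311 ≈ 0.0032154)
S(G) = 1/311
1/S(H) = 1/(1/311) = 311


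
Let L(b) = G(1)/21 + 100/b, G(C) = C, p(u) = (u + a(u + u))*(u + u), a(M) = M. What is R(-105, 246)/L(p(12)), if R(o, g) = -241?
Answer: -364392/247 ≈ -1475.3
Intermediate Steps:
p(u) = 6*u**2 (p(u) = (u + (u + u))*(u + u) = (u + 2*u)*(2*u) = (3*u)*(2*u) = 6*u**2)
L(b) = 1/21 + 100/b
R(-105, 246)/L(p(12)) = -241*18144/(2100 + 6*12**2) = -241*18144/(2100 + 6*144) = -241*18144/(2100 + 864) = -241/((1/21)*(1/864)*2964) = -241/247/1512 = -241*1512/247 = -364392/247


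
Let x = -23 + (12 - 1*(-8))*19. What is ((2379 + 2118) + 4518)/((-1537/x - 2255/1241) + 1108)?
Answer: 234939915/28716032 ≈ 8.1815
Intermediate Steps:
x = 357 (x = -23 + (12 + 8)*19 = -23 + 20*19 = -23 + 380 = 357)
((2379 + 2118) + 4518)/((-1537/x - 2255/1241) + 1108) = ((2379 + 2118) + 4518)/((-1537/357 - 2255/1241) + 1108) = (4497 + 4518)/((-1537*1/357 - 2255*1/1241) + 1108) = 9015/((-1537/357 - 2255/1241) + 1108) = 9015/(-159556/26061 + 1108) = 9015/(28716032/26061) = 9015*(26061/28716032) = 234939915/28716032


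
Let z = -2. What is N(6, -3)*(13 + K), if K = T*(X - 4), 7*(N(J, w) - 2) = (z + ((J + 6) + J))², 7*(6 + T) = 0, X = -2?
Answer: 1890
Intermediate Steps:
T = -6 (T = -6 + (⅐)*0 = -6 + 0 = -6)
N(J, w) = 2 + (4 + 2*J)²/7 (N(J, w) = 2 + (-2 + ((J + 6) + J))²/7 = 2 + (-2 + ((6 + J) + J))²/7 = 2 + (-2 + (6 + 2*J))²/7 = 2 + (4 + 2*J)²/7)
K = 36 (K = -6*(-2 - 4) = -6*(-6) = 36)
N(6, -3)*(13 + K) = (2 + 4*(2 + 6)²/7)*(13 + 36) = (2 + (4/7)*8²)*49 = (2 + (4/7)*64)*49 = (2 + 256/7)*49 = (270/7)*49 = 1890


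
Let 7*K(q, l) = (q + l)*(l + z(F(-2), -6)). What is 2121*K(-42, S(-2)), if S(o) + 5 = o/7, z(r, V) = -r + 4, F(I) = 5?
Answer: 4412892/49 ≈ 90059.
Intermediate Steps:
z(r, V) = 4 - r
S(o) = -5 + o/7
K(q, l) = (-1 + l)*(l + q)/7 (K(q, l) = ((q + l)*(l + (4 - 1*5)))/7 = ((l + q)*(l + (4 - 5)))/7 = ((l + q)*(l - 1))/7 = ((l + q)*(-1 + l))/7 = ((-1 + l)*(l + q))/7 = (-1 + l)*(l + q)/7)
2121*K(-42, S(-2)) = 2121*(-(-5 + (⅐)*(-2))/7 - ⅐*(-42) + (-5 + (⅐)*(-2))²/7 + (⅐)*(-5 + (⅐)*(-2))*(-42)) = 2121*(-(-5 - 2/7)/7 + 6 + (-5 - 2/7)²/7 + (⅐)*(-5 - 2/7)*(-42)) = 2121*(-⅐*(-37/7) + 6 + (-37/7)²/7 + (⅐)*(-37/7)*(-42)) = 2121*(37/49 + 6 + (⅐)*(1369/49) + 222/7) = 2121*(37/49 + 6 + 1369/343 + 222/7) = 2121*(14564/343) = 4412892/49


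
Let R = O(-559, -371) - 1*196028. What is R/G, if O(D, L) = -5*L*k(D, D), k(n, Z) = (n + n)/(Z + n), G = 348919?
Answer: -194173/348919 ≈ -0.55650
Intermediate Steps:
k(n, Z) = 2*n/(Z + n) (k(n, Z) = (2*n)/(Z + n) = 2*n/(Z + n))
O(D, L) = -5*L (O(D, L) = -5*L*2*D/(D + D) = -5*L*2*D/((2*D)) = -5*L*2*D*(1/(2*D)) = -5*L)
R = -194173 (R = -5*(-371) - 1*196028 = 1855 - 196028 = -194173)
R/G = -194173/348919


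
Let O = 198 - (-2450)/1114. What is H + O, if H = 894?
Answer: 609469/557 ≈ 1094.2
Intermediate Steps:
O = 111511/557 (O = 198 - (-2450)/1114 = 198 - 1*(-1225/557) = 198 + 1225/557 = 111511/557 ≈ 200.20)
H + O = 894 + 111511/557 = 609469/557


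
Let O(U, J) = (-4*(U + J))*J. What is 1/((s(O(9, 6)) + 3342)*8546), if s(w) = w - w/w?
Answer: 1/25475626 ≈ 3.9253e-8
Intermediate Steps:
O(U, J) = J*(-4*J - 4*U) (O(U, J) = (-4*(J + U))*J = (-4*J - 4*U)*J = J*(-4*J - 4*U))
s(w) = -1 + w (s(w) = w - 1*1 = w - 1 = -1 + w)
1/((s(O(9, 6)) + 3342)*8546) = 1/(((-1 - 4*6*(6 + 9)) + 3342)*8546) = (1/8546)/((-1 - 4*6*15) + 3342) = (1/8546)/((-1 - 360) + 3342) = (1/8546)/(-361 + 3342) = (1/8546)/2981 = (1/2981)*(1/8546) = 1/25475626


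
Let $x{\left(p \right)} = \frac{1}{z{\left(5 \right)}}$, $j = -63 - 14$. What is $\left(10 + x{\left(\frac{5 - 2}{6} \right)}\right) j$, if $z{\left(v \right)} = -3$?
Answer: $- \frac{2233}{3} \approx -744.33$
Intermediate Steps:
$j = -77$
$x{\left(p \right)} = - \frac{1}{3}$ ($x{\left(p \right)} = \frac{1}{-3} = - \frac{1}{3}$)
$\left(10 + x{\left(\frac{5 - 2}{6} \right)}\right) j = \left(10 - \frac{1}{3}\right) \left(-77\right) = \frac{29}{3} \left(-77\right) = - \frac{2233}{3}$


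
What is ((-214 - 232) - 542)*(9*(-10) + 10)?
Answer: 79040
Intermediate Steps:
((-214 - 232) - 542)*(9*(-10) + 10) = (-446 - 542)*(-90 + 10) = -988*(-80) = 79040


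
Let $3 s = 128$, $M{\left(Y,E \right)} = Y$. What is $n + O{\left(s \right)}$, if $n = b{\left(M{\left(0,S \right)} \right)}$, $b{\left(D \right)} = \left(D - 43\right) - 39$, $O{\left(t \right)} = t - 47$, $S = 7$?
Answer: $- \frac{259}{3} \approx -86.333$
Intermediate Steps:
$s = \frac{128}{3}$ ($s = \frac{1}{3} \cdot 128 = \frac{128}{3} \approx 42.667$)
$O{\left(t \right)} = -47 + t$
$b{\left(D \right)} = -82 + D$ ($b{\left(D \right)} = \left(-43 + D\right) - 39 = -82 + D$)
$n = -82$ ($n = -82 + 0 = -82$)
$n + O{\left(s \right)} = -82 + \left(-47 + \frac{128}{3}\right) = -82 - \frac{13}{3} = - \frac{259}{3}$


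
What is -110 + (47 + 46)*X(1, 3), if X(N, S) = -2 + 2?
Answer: -110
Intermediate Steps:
X(N, S) = 0
-110 + (47 + 46)*X(1, 3) = -110 + (47 + 46)*0 = -110 + 93*0 = -110 + 0 = -110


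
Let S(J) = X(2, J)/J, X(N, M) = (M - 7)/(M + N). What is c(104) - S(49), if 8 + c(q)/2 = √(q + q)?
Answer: -1906/119 + 8*√13 ≈ 12.828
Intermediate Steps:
X(N, M) = (-7 + M)/(M + N)
S(J) = (-7 + J)/(J*(2 + J)) (S(J) = ((-7 + J)/(J + 2))/J = ((-7 + J)/(2 + J))/J = (-7 + J)/(J*(2 + J)))
c(q) = -16 + 2*√2*√q (c(q) = -16 + 2*√(q + q) = -16 + 2*√(2*q) = -16 + 2*(√2*√q) = -16 + 2*√2*√q)
c(104) - S(49) = (-16 + 2*√2*√104) - (-7 + 49)/(49*(2 + 49)) = (-16 + 2*√2*(2*√26)) - 42/(49*51) = (-16 + 8*√13) - 42/(49*51) = (-16 + 8*√13) - 1*2/119 = (-16 + 8*√13) - 2/119 = -1906/119 + 8*√13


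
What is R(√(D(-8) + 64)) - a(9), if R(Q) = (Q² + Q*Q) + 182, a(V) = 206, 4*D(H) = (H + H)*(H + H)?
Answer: 232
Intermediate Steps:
D(H) = H² (D(H) = ((H + H)*(H + H))/4 = ((2*H)*(2*H))/4 = (4*H²)/4 = H²)
R(Q) = 182 + 2*Q² (R(Q) = (Q² + Q²) + 182 = 2*Q² + 182 = 182 + 2*Q²)
R(√(D(-8) + 64)) - a(9) = (182 + 2*(√((-8)² + 64))²) - 1*206 = (182 + 2*(√(64 + 64))²) - 206 = (182 + 2*(√128)²) - 206 = (182 + 2*(8*√2)²) - 206 = (182 + 2*128) - 206 = (182 + 256) - 206 = 438 - 206 = 232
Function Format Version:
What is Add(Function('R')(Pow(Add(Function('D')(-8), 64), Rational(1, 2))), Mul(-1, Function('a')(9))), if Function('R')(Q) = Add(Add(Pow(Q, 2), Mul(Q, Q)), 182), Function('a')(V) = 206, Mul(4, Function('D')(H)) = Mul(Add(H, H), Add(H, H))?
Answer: 232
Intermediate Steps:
Function('D')(H) = Pow(H, 2) (Function('D')(H) = Mul(Rational(1, 4), Mul(Add(H, H), Add(H, H))) = Mul(Rational(1, 4), Mul(Mul(2, H), Mul(2, H))) = Mul(Rational(1, 4), Mul(4, Pow(H, 2))) = Pow(H, 2))
Function('R')(Q) = Add(182, Mul(2, Pow(Q, 2))) (Function('R')(Q) = Add(Add(Pow(Q, 2), Pow(Q, 2)), 182) = Add(Mul(2, Pow(Q, 2)), 182) = Add(182, Mul(2, Pow(Q, 2))))
Add(Function('R')(Pow(Add(Function('D')(-8), 64), Rational(1, 2))), Mul(-1, Function('a')(9))) = Add(Add(182, Mul(2, Pow(Pow(Add(Pow(-8, 2), 64), Rational(1, 2)), 2))), Mul(-1, 206)) = Add(Add(182, Mul(2, Pow(Pow(Add(64, 64), Rational(1, 2)), 2))), -206) = Add(Add(182, Mul(2, Pow(Pow(128, Rational(1, 2)), 2))), -206) = Add(Add(182, Mul(2, Pow(Mul(8, Pow(2, Rational(1, 2))), 2))), -206) = Add(Add(182, Mul(2, 128)), -206) = Add(Add(182, 256), -206) = Add(438, -206) = 232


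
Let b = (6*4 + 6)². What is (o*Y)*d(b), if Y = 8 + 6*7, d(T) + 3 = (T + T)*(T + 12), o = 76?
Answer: 6238068600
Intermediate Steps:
b = 900 (b = (24 + 6)² = 30² = 900)
d(T) = -3 + 2*T*(12 + T) (d(T) = -3 + (T + T)*(T + 12) = -3 + (2*T)*(12 + T) = -3 + 2*T*(12 + T))
Y = 50 (Y = 8 + 42 = 50)
(o*Y)*d(b) = (76*50)*(-3 + 2*900² + 24*900) = 3800*(-3 + 2*810000 + 21600) = 3800*(-3 + 1620000 + 21600) = 3800*1641597 = 6238068600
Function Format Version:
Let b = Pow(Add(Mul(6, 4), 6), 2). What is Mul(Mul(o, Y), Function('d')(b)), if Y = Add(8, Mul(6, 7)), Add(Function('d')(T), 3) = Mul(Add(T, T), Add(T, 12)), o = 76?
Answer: 6238068600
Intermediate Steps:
b = 900 (b = Pow(Add(24, 6), 2) = Pow(30, 2) = 900)
Function('d')(T) = Add(-3, Mul(2, T, Add(12, T))) (Function('d')(T) = Add(-3, Mul(Add(T, T), Add(T, 12))) = Add(-3, Mul(Mul(2, T), Add(12, T))) = Add(-3, Mul(2, T, Add(12, T))))
Y = 50 (Y = Add(8, 42) = 50)
Mul(Mul(o, Y), Function('d')(b)) = Mul(Mul(76, 50), Add(-3, Mul(2, Pow(900, 2)), Mul(24, 900))) = Mul(3800, Add(-3, Mul(2, 810000), 21600)) = Mul(3800, Add(-3, 1620000, 21600)) = Mul(3800, 1641597) = 6238068600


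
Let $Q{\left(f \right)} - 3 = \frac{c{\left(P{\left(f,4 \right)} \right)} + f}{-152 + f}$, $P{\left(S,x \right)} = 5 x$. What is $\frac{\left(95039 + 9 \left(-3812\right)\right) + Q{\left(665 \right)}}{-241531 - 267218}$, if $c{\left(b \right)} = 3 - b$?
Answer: $- \frac{1153970}{9666231} \approx -0.11938$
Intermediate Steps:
$Q{\left(f \right)} = 3 + \frac{-17 + f}{-152 + f}$ ($Q{\left(f \right)} = 3 + \frac{\left(3 - 5 \cdot 4\right) + f}{-152 + f} = 3 + \frac{\left(3 - 20\right) + f}{-152 + f} = 3 + \frac{-17 + f}{-152 + f}$)
$\frac{\left(95039 + 9 \left(-3812\right)\right) + Q{\left(665 \right)}}{-241531 - 267218} = \frac{\left(95039 + 9 \left(-3812\right)\right) + \frac{-473 + 4 \cdot 665}{-152 + 665}}{-241531 - 267218} = \frac{\left(95039 - 34308\right) + \frac{-473 + 2660}{513}}{-508749} = \left(60731 + \frac{1}{513} \cdot 2187\right) \left(- \frac{1}{508749}\right) = \left(60731 + \frac{81}{19}\right) \left(- \frac{1}{508749}\right) = \frac{1153970}{19} \left(- \frac{1}{508749}\right) = - \frac{1153970}{9666231}$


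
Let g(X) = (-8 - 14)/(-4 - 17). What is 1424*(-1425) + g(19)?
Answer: -42613178/21 ≈ -2.0292e+6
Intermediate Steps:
g(X) = 22/21 (g(X) = -22/(-21) = -22*(-1/21) = 22/21)
1424*(-1425) + g(19) = 1424*(-1425) + 22/21 = -2029200 + 22/21 = -42613178/21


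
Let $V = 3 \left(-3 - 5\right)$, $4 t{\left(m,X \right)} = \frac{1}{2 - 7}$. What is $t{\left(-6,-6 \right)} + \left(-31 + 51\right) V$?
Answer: $- \frac{9601}{20} \approx -480.05$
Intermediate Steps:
$t{\left(m,X \right)} = - \frac{1}{20}$ ($t{\left(m,X \right)} = \frac{1}{4 \left(2 - 7\right)} = \frac{1}{4 \left(-5\right)} = \frac{1}{4} \left(- \frac{1}{5}\right) = - \frac{1}{20}$)
$V = -24$ ($V = 3 \left(-8\right) = -24$)
$t{\left(-6,-6 \right)} + \left(-31 + 51\right) V = - \frac{1}{20} + \left(-31 + 51\right) \left(-24\right) = - \frac{1}{20} + 20 \left(-24\right) = - \frac{1}{20} - 480 = - \frac{9601}{20}$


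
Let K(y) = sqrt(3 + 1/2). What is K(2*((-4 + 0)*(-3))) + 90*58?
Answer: 5220 + sqrt(14)/2 ≈ 5221.9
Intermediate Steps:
K(y) = sqrt(14)/2 (K(y) = sqrt(3 + 1/2) = sqrt(7/2) = sqrt(14)/2)
K(2*((-4 + 0)*(-3))) + 90*58 = sqrt(14)/2 + 90*58 = sqrt(14)/2 + 5220 = 5220 + sqrt(14)/2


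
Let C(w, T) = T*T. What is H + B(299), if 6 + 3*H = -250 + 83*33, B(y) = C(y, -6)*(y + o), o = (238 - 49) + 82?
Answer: 64043/3 ≈ 21348.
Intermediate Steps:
C(w, T) = T²
o = 271 (o = 189 + 82 = 271)
B(y) = 9756 + 36*y (B(y) = (-6)²*(y + 271) = 36*(271 + y) = 9756 + 36*y)
H = 2483/3 (H = -2 + (-250 + 83*33)/3 = -2 + (-250 + 2739)/3 = -2 + (⅓)*2489 = -2 + 2489/3 = 2483/3 ≈ 827.67)
H + B(299) = 2483/3 + (9756 + 36*299) = 2483/3 + (9756 + 10764) = 2483/3 + 20520 = 64043/3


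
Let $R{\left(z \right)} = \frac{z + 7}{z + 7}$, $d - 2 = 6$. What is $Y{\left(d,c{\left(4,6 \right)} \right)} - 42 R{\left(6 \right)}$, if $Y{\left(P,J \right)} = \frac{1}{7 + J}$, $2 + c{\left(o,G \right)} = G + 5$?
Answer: $- \frac{671}{16} \approx -41.938$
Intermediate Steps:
$c{\left(o,G \right)} = 3 + G$ ($c{\left(o,G \right)} = -2 + \left(G + 5\right) = -2 + \left(5 + G\right) = 3 + G$)
$d = 8$ ($d = 2 + 6 = 8$)
$R{\left(z \right)} = 1$ ($R{\left(z \right)} = \frac{7 + z}{7 + z} = 1$)
$Y{\left(d,c{\left(4,6 \right)} \right)} - 42 R{\left(6 \right)} = \frac{1}{7 + \left(3 + 6\right)} - 42 = \frac{1}{7 + 9} - 42 = \frac{1}{16} - 42 = - \frac{671}{16}$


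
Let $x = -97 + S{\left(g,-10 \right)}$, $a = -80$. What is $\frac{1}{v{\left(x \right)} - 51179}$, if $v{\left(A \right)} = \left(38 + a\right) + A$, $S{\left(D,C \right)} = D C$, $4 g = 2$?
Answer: $- \frac{1}{51323} \approx -1.9484 \cdot 10^{-5}$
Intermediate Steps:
$g = \frac{1}{2}$ ($g = \frac{1}{4} \cdot 2 = \frac{1}{2} \approx 0.5$)
$S{\left(D,C \right)} = C D$
$x = -102$ ($x = -97 - 5 = -102$)
$v{\left(A \right)} = -42 + A$ ($v{\left(A \right)} = \left(38 - 80\right) + A = -42 + A$)
$\frac{1}{v{\left(x \right)} - 51179} = \frac{1}{\left(-42 - 102\right) - 51179} = \frac{1}{-144 - 51179} = \frac{1}{-51323} = - \frac{1}{51323}$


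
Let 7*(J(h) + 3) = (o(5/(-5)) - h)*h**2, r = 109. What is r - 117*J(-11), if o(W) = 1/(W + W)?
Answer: -41551/2 ≈ -20776.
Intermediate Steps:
o(W) = 1/(2*W)
J(h) = -3 + h**2*(-1/2 - h)/7 (J(h) = -3 + ((1/(2*((5/(-5)))) - h)*h**2)/7 = -3 + ((1/(2*((5*(-1/5)))) - h)*h**2)/7 = -3 + (((1/2)/(-1) - h)*h**2)/7 = -3 + (((1/2)*(-1) - h)*h**2)/7 = -3 + ((-1/2 - h)*h**2)/7 = -3 + (h**2*(-1/2 - h))/7 = -3 + h**2*(-1/2 - h)/7)
r - 117*J(-11) = 109 - 117*(-3 - 1/7*(-11)**3 - 1/14*(-11)**2) = 109 - 117*(-3 - 1/7*(-1331) - 1/14*121) = 109 - 117*(-3 + 1331/7 - 121/14) = 109 - 117*357/2 = 109 - 41769/2 = -41551/2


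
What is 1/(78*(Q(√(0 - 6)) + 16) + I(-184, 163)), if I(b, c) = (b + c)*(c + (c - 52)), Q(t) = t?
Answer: -751/3390090 - 13*I*√6/3390090 ≈ -0.00022153 - 9.3931e-6*I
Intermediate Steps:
I(b, c) = (-52 + 2*c)*(b + c) (I(b, c) = (b + c)*(c + (-52 + c)) = (b + c)*(-52 + 2*c) = (-52 + 2*c)*(b + c))
1/(78*(Q(√(0 - 6)) + 16) + I(-184, 163)) = 1/(78*(√(0 - 6) + 16) + (-52*(-184) - 52*163 + 2*163² + 2*(-184)*163)) = 1/(78*(√(-6) + 16) + (9568 - 8476 + 2*26569 - 59984)) = 1/(78*(I*√6 + 16) + (9568 - 8476 + 53138 - 59984)) = 1/(78*(16 + I*√6) - 5754) = 1/((1248 + 78*I*√6) - 5754) = 1/(-4506 + 78*I*√6)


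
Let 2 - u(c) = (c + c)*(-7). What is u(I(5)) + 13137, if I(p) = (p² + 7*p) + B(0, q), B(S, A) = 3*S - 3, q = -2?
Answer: 13937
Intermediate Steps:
B(S, A) = -3 + 3*S
I(p) = -3 + p² + 7*p (I(p) = (p² + 7*p) + (-3 + 3*0) = (p² + 7*p) + (-3 + 0) = (p² + 7*p) - 3 = -3 + p² + 7*p)
u(c) = 2 + 14*c (u(c) = 2 - (c + c)*(-7) = 2 - 2*c*(-7) = 2 - (-14)*c = 2 + 14*c)
u(I(5)) + 13137 = (2 + 14*(-3 + 5² + 7*5)) + 13137 = (2 + 14*(-3 + 25 + 35)) + 13137 = (2 + 14*57) + 13137 = (2 + 798) + 13137 = 800 + 13137 = 13937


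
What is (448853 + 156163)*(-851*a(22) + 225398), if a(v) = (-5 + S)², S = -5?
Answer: 84882534768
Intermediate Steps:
a(v) = 100 (a(v) = (-5 - 5)² = (-10)² = 100)
(448853 + 156163)*(-851*a(22) + 225398) = (448853 + 156163)*(-851*100 + 225398) = 605016*(-85100 + 225398) = 605016*140298 = 84882534768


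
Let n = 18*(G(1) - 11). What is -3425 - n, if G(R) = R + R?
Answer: -3263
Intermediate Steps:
G(R) = 2*R
n = -162 (n = 18*(2*1 - 11) = 18*(2 - 11) = 18*(-9) = -162)
-3425 - n = -3425 - 1*(-162) = -3425 + 162 = -3263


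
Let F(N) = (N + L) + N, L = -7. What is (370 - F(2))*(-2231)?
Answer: -832163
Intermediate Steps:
F(N) = -7 + 2*N (F(N) = (N - 7) + N = (-7 + N) + N = -7 + 2*N)
(370 - F(2))*(-2231) = (370 - (-7 + 2*2))*(-2231) = (370 - (-7 + 4))*(-2231) = (370 - 1*(-3))*(-2231) = (370 + 3)*(-2231) = 373*(-2231) = -832163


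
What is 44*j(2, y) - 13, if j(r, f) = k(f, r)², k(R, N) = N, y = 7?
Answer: 163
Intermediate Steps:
j(r, f) = r²
44*j(2, y) - 13 = 44*2² - 13 = 44*4 - 13 = 176 - 13 = 163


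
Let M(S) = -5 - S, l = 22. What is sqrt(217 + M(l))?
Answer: sqrt(190) ≈ 13.784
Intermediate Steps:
sqrt(217 + M(l)) = sqrt(217 + (-5 - 1*22)) = sqrt(217 + (-5 - 22)) = sqrt(217 - 27) = sqrt(190)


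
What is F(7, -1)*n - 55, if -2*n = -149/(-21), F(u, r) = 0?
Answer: -55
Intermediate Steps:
n = -149/42 (n = -(-149)/(2*(-21)) = -(-149)*(-1)/(2*21) = -½*149/21 = -149/42 ≈ -3.5476)
F(7, -1)*n - 55 = 0*(-149/42) - 55 = 0 - 55 = -55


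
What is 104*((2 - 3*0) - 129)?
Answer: -13208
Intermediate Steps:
104*((2 - 3*0) - 129) = 104*((2 + 0) - 129) = 104*(2 - 129) = 104*(-127) = -13208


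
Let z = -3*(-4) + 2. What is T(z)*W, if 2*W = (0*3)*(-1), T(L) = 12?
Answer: 0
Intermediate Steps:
z = 14 (z = 12 + 2 = 14)
W = 0 (W = ((0*3)*(-1))/2 = (0*(-1))/2 = (½)*0 = 0)
T(z)*W = 12*0 = 0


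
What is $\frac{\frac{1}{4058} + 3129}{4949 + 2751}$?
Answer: $\frac{12697483}{31246600} \approx 0.40636$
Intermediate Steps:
$\frac{\frac{1}{4058} + 3129}{4949 + 2751} = \frac{\frac{1}{4058} + 3129}{7700} = \frac{12697483}{4058} \cdot \frac{1}{7700} = \frac{12697483}{31246600}$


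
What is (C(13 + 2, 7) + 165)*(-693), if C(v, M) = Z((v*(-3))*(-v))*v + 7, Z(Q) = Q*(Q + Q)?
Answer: -9472562946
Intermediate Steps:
Z(Q) = 2*Q**2 (Z(Q) = Q*(2*Q) = 2*Q**2)
C(v, M) = 7 + 18*v**5 (C(v, M) = (2*((v*(-3))*(-v))**2)*v + 7 = (2*((-3*v)*(-v))**2)*v + 7 = (2*(3*v**2)**2)*v + 7 = (2*(9*v**4))*v + 7 = (18*v**4)*v + 7 = 18*v**5 + 7 = 7 + 18*v**5)
(C(13 + 2, 7) + 165)*(-693) = ((7 + 18*(13 + 2)**5) + 165)*(-693) = ((7 + 18*15**5) + 165)*(-693) = ((7 + 18*759375) + 165)*(-693) = ((7 + 13668750) + 165)*(-693) = (13668757 + 165)*(-693) = 13668922*(-693) = -9472562946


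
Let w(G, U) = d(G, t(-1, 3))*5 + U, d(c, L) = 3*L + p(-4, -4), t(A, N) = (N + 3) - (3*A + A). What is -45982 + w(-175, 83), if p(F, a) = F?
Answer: -45769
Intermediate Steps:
t(A, N) = 3 + N - 4*A (t(A, N) = (3 + N) - 4*A = 3 + N - 4*A)
d(c, L) = -4 + 3*L (d(c, L) = 3*L - 4 = -4 + 3*L)
w(G, U) = 130 + U (w(G, U) = (-4 + 3*(3 + 3 - 4*(-1)))*5 + U = (-4 + 3*(3 + 3 + 4))*5 + U = (-4 + 3*10)*5 + U = (-4 + 30)*5 + U = 26*5 + U = 130 + U)
-45982 + w(-175, 83) = -45982 + (130 + 83) = -45982 + 213 = -45769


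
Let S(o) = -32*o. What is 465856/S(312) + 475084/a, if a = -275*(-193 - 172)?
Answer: -8993377/214500 ≈ -41.927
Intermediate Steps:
a = 100375 (a = -275*(-365) = 100375)
465856/S(312) + 475084/a = 465856/((-32*312)) + 475084/100375 = 465856/(-9984) + 475084*(1/100375) = 465856*(-1/9984) + 6508/1375 = -7279/156 + 6508/1375 = -8993377/214500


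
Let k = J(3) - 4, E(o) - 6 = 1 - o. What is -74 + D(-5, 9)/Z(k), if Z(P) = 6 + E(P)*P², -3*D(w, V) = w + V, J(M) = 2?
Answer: -4664/63 ≈ -74.032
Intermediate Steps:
E(o) = 7 - o (E(o) = 6 + (1 - o) = 7 - o)
D(w, V) = -V/3 - w/3 (D(w, V) = -(w + V)/3 = -(V + w)/3 = -V/3 - w/3)
k = -2 (k = 2 - 4 = -2)
Z(P) = 6 + P²*(7 - P) (Z(P) = 6 + (7 - P)*P² = 6 + P²*(7 - P))
-74 + D(-5, 9)/Z(k) = -74 + (-⅓*9 - ⅓*(-5))/(6 + (-2)²*(7 - 1*(-2))) = -74 + (-3 + 5/3)/(6 + 4*(7 + 2)) = -74 - 4/3/(6 + 4*9) = -74 - 4/3/(6 + 36) = -74 - 4/3/42 = -74 + (1/42)*(-4/3) = -74 - 2/63 = -4664/63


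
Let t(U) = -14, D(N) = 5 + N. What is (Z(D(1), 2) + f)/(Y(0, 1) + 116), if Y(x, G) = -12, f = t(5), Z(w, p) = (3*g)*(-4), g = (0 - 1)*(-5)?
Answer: -37/52 ≈ -0.71154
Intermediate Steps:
g = 5 (g = -1*(-5) = 5)
Z(w, p) = -60 (Z(w, p) = (3*5)*(-4) = 15*(-4) = -60)
f = -14
(Z(D(1), 2) + f)/(Y(0, 1) + 116) = (-60 - 14)/(-12 + 116) = -74/104 = -74*1/104 = -37/52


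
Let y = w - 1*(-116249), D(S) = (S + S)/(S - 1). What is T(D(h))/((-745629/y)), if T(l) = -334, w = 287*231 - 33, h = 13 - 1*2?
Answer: 60959342/745629 ≈ 81.756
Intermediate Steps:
h = 11 (h = 13 - 2 = 11)
w = 66264 (w = 66297 - 33 = 66264)
D(S) = 2*S/(-1 + S) (D(S) = (2*S)/(-1 + S) = 2*S/(-1 + S))
y = 182513 (y = 66264 - 1*(-116249) = 66264 + 116249 = 182513)
T(D(h))/((-745629/y)) = -334/((-745629/182513)) = -334/((-745629*1/182513)) = -334/(-745629/182513) = -334*(-182513/745629) = 60959342/745629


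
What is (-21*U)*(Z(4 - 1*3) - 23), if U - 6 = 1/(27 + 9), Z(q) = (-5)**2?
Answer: -1519/6 ≈ -253.17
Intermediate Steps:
Z(q) = 25
U = 217/36 (U = 6 + 1/(27 + 9) = 6 + 1/36 = 217/36 ≈ 6.0278)
(-21*U)*(Z(4 - 1*3) - 23) = (-21*217/36)*(25 - 23) = -1519/12*2 = -1519/6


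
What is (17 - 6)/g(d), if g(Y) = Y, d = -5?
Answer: -11/5 ≈ -2.2000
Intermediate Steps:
(17 - 6)/g(d) = (17 - 6)/(-5) = 11*(-1/5) = -11/5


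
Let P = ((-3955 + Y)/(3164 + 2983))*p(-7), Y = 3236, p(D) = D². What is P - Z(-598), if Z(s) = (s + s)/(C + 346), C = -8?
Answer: -175241/79911 ≈ -2.1930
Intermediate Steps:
Z(s) = s/169 (Z(s) = (s + s)/(-8 + 346) = (2*s)/338 = (2*s)*(1/338) = s/169)
P = -35231/6147 (P = ((-3955 + 3236)/(3164 + 2983))*(-7)² = -719/6147*49 = -35231/6147 ≈ -5.7314)
P - Z(-598) = -35231/6147 - (-598)/169 = -35231/6147 - 1*(-46/13) = -35231/6147 + 46/13 = -175241/79911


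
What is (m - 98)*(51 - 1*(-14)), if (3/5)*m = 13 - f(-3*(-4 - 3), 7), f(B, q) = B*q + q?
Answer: -21645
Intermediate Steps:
f(B, q) = q + B*q
m = -235 (m = 5*(13 - 7*(1 - 3*(-4 - 3)))/3 = 5*(13 - 7*(1 - 3*(-7)))/3 = 5*(13 - 7*(1 + 21))/3 = 5*(13 - 7*22)/3 = 5*(13 - 1*154)/3 = 5*(13 - 154)/3 = (5/3)*(-141) = -235)
(m - 98)*(51 - 1*(-14)) = (-235 - 98)*(51 - 1*(-14)) = -333*(51 + 14) = -333*65 = -21645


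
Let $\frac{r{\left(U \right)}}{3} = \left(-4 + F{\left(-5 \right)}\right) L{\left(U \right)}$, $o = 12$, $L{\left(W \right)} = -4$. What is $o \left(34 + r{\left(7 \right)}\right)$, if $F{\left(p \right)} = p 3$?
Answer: $3144$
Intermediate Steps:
$F{\left(p \right)} = 3 p$
$r{\left(U \right)} = 228$ ($r{\left(U \right)} = 3 \left(-4 + 3 \left(-5\right)\right) \left(-4\right) = 3 \left(-4 - 15\right) \left(-4\right) = 3 \left(\left(-19\right) \left(-4\right)\right) = 3 \cdot 76 = 228$)
$o \left(34 + r{\left(7 \right)}\right) = 12 \left(34 + 228\right) = 12 \cdot 262 = 3144$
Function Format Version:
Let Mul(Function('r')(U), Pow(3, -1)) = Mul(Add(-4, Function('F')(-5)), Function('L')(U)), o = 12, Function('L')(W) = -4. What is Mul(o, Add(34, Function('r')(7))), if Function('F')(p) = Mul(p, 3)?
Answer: 3144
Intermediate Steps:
Function('F')(p) = Mul(3, p)
Function('r')(U) = 228 (Function('r')(U) = Mul(3, Mul(Add(-4, Mul(3, -5)), -4)) = Mul(3, Mul(Add(-4, -15), -4)) = Mul(3, Mul(-19, -4)) = Mul(3, 76) = 228)
Mul(o, Add(34, Function('r')(7))) = Mul(12, Add(34, 228)) = Mul(12, 262) = 3144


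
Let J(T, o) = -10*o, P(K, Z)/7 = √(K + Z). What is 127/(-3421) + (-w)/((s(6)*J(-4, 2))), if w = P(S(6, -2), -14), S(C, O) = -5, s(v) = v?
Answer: -127/3421 + 7*I*√19/120 ≈ -0.037124 + 0.25427*I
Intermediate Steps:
P(K, Z) = 7*√(K + Z)
w = 7*I*√19 (w = 7*√(-5 - 14) = 7*√(-19) = 7*(I*√19) = 7*I*√19 ≈ 30.512*I)
127/(-3421) + (-w)/((s(6)*J(-4, 2))) = 127/(-3421) + (-7*I*√19)/((6*(-10*2))) = 127*(-1/3421) + (-7*I*√19)/((6*(-20))) = -127/3421 - 7*I*√19/(-120) = -127/3421 - 7*I*√19*(-1/120) = -127/3421 + 7*I*√19/120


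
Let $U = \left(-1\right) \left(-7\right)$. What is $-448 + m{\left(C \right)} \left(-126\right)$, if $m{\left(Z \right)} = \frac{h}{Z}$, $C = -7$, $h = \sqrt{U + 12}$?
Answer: $-448 + 18 \sqrt{19} \approx -369.54$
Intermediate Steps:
$U = 7$
$h = \sqrt{19}$ ($h = \sqrt{7 + 12} = \sqrt{19} \approx 4.3589$)
$m{\left(Z \right)} = \frac{\sqrt{19}}{Z}$
$-448 + m{\left(C \right)} \left(-126\right) = -448 + \frac{\sqrt{19}}{-7} \left(-126\right) = -448 + \sqrt{19} \left(- \frac{1}{7}\right) \left(-126\right) = -448 + - \frac{\sqrt{19}}{7} \left(-126\right) = -448 + 18 \sqrt{19}$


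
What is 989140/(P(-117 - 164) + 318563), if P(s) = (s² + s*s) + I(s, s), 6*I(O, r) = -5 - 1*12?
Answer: 5934840/2858893 ≈ 2.0759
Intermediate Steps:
I(O, r) = -17/6 (I(O, r) = (-5 - 1*12)/6 = (-5 - 12)/6 = (⅙)*(-17) = -17/6)
P(s) = -17/6 + 2*s² (P(s) = (s² + s*s) - 17/6 = (s² + s²) - 17/6 = 2*s² - 17/6 = -17/6 + 2*s²)
989140/(P(-117 - 164) + 318563) = 989140/((-17/6 + 2*(-117 - 164)²) + 318563) = 989140/((-17/6 + 2*(-281)²) + 318563) = 989140/((-17/6 + 2*78961) + 318563) = 989140/((-17/6 + 157922) + 318563) = 989140/(947515/6 + 318563) = 989140/(2858893/6) = 989140*(6/2858893) = 5934840/2858893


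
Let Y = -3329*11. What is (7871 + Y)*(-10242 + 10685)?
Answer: -12735364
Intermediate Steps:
Y = -36619
(7871 + Y)*(-10242 + 10685) = (7871 - 36619)*(-10242 + 10685) = -28748*443 = -12735364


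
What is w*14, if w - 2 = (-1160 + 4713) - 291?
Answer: 45696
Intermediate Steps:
w = 3264 (w = 2 + ((-1160 + 4713) - 291) = 2 + (3553 - 291) = 2 + 3262 = 3264)
w*14 = 3264*14 = 45696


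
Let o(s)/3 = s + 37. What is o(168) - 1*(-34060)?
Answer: 34675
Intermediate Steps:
o(s) = 111 + 3*s (o(s) = 3*(s + 37) = 3*(37 + s) = 111 + 3*s)
o(168) - 1*(-34060) = (111 + 3*168) - 1*(-34060) = (111 + 504) + 34060 = 615 + 34060 = 34675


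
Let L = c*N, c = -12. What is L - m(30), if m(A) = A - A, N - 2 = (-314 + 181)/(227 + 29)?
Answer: -1137/64 ≈ -17.766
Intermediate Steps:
N = 379/256 (N = 2 + (-314 + 181)/(227 + 29) = 2 - 133/256 = 379/256 ≈ 1.4805)
m(A) = 0
L = -1137/64 (L = -12*379/256 = -1137/64 ≈ -17.766)
L - m(30) = -1137/64 - 1*0 = -1137/64 + 0 = -1137/64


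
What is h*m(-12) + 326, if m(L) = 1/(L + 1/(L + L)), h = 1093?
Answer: 67982/289 ≈ 235.23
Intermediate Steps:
m(L) = 1/(L + 1/(2*L))
h*m(-12) + 326 = 1093*(2*(-12)/(1 + 2*(-12)**2)) + 326 = 1093*(2*(-12)/(1 + 2*144)) + 326 = 1093*(2*(-12)/(1 + 288)) + 326 = 1093*(2*(-12)/289) + 326 = 1093*(2*(-12)*(1/289)) + 326 = 1093*(-24/289) + 326 = -26232/289 + 326 = 67982/289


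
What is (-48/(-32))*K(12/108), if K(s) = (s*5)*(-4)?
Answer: -10/3 ≈ -3.3333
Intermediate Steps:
K(s) = -20*s (K(s) = (5*s)*(-4) = -20*s)
(-48/(-32))*K(12/108) = (-48/(-32))*(-240/108) = (-48*(-1/32))*(-240/108) = 3*(-20*⅑)/2 = (3/2)*(-20/9) = -10/3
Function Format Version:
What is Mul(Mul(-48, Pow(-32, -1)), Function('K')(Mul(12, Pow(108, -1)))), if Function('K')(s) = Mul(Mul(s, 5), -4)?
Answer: Rational(-10, 3) ≈ -3.3333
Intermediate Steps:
Function('K')(s) = Mul(-20, s) (Function('K')(s) = Mul(Mul(5, s), -4) = Mul(-20, s))
Mul(Mul(-48, Pow(-32, -1)), Function('K')(Mul(12, Pow(108, -1)))) = Mul(Mul(-48, Pow(-32, -1)), Mul(-20, Mul(12, Pow(108, -1)))) = Mul(Mul(-48, Rational(-1, 32)), Mul(-20, Mul(12, Rational(1, 108)))) = Mul(Rational(3, 2), Mul(-20, Rational(1, 9))) = Mul(Rational(3, 2), Rational(-20, 9)) = Rational(-10, 3)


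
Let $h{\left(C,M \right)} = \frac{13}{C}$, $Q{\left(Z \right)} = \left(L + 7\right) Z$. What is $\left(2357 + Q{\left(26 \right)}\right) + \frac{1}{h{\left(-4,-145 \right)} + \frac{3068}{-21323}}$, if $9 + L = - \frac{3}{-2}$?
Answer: $\frac{678434732}{289471} \approx 2343.7$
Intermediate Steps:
$L = - \frac{15}{2}$ ($L = -9 - \frac{3}{-2} = -9 - - \frac{3}{2} = -9 + \frac{3}{2} = - \frac{15}{2} \approx -7.5$)
$Q{\left(Z \right)} = - \frac{Z}{2}$ ($Q{\left(Z \right)} = \left(- \frac{15}{2} + 7\right) Z = - \frac{Z}{2}$)
$\left(2357 + Q{\left(26 \right)}\right) + \frac{1}{h{\left(-4,-145 \right)} + \frac{3068}{-21323}} = \left(2357 - 13\right) + \frac{1}{\frac{13}{-4} + \frac{3068}{-21323}} = \left(2357 - 13\right) + \frac{1}{13 \left(- \frac{1}{4}\right) + 3068 \left(- \frac{1}{21323}\right)} = 2344 + \frac{1}{- \frac{13}{4} - \frac{3068}{21323}} = 2344 + \frac{1}{- \frac{289471}{85292}} = 2344 - \frac{85292}{289471} = \frac{678434732}{289471}$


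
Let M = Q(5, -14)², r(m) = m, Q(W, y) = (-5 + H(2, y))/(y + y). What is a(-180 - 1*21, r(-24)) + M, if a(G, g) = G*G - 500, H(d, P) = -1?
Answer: 7820605/196 ≈ 39901.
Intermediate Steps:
Q(W, y) = -3/y (Q(W, y) = (-5 - 1)/(y + y) = -6*1/(2*y) = -3/y)
M = 9/196 (M = (-3/(-14))² = (-3*(-1/14))² = (3/14)² = 9/196 ≈ 0.045918)
a(G, g) = -500 + G² (a(G, g) = G² - 500 = -500 + G²)
a(-180 - 1*21, r(-24)) + M = (-500 + (-180 - 1*21)²) + 9/196 = (-500 + (-180 - 21)²) + 9/196 = (-500 + (-201)²) + 9/196 = (-500 + 40401) + 9/196 = 39901 + 9/196 = 7820605/196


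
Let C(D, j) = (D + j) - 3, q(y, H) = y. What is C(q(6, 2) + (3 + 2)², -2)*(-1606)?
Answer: -41756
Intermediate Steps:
C(D, j) = -3 + D + j
C(q(6, 2) + (3 + 2)², -2)*(-1606) = (-3 + (6 + (3 + 2)²) - 2)*(-1606) = (-3 + (6 + 5²) - 2)*(-1606) = (-3 + (6 + 25) - 2)*(-1606) = (-3 + 31 - 2)*(-1606) = 26*(-1606) = -41756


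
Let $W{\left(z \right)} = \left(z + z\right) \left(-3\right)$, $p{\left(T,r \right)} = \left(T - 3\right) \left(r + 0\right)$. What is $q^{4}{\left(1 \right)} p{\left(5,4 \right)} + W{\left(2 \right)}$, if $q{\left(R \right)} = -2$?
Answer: $116$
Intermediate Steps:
$p{\left(T,r \right)} = r \left(-3 + T\right)$ ($p{\left(T,r \right)} = \left(-3 + T\right) r = r \left(-3 + T\right)$)
$W{\left(z \right)} = - 6 z$ ($W{\left(z \right)} = 2 z \left(-3\right) = - 6 z$)
$q^{4}{\left(1 \right)} p{\left(5,4 \right)} + W{\left(2 \right)} = \left(-2\right)^{4} \cdot 4 \left(-3 + 5\right) - 12 = 16 \cdot 4 \cdot 2 - 12 = 16 \cdot 8 - 12 = 128 - 12 = 116$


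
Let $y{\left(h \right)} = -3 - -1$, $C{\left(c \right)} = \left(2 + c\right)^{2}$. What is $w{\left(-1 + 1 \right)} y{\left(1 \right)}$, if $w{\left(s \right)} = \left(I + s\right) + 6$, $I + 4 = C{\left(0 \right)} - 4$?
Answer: $-4$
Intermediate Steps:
$I = -4$ ($I = -4 - \left(4 - \left(2 + 0\right)^{2}\right) = -4 - \left(4 - 2^{2}\right) = -4 + \left(4 - 4\right) = -4 + 0 = -4$)
$y{\left(h \right)} = -2$ ($y{\left(h \right)} = -3 + 1 = -2$)
$w{\left(s \right)} = 2 + s$ ($w{\left(s \right)} = \left(-4 + s\right) + 6 = 2 + s$)
$w{\left(-1 + 1 \right)} y{\left(1 \right)} = \left(2 + \left(-1 + 1\right)\right) \left(-2\right) = \left(2 + 0\right) \left(-2\right) = 2 \left(-2\right) = -4$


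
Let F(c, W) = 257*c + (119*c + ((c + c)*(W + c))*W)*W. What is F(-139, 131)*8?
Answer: 287707760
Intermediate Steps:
F(c, W) = 257*c + W*(119*c + 2*W*c*(W + c)) (F(c, W) = 257*c + (119*c + ((2*c)*(W + c))*W)*W = 257*c + (119*c + (2*c*(W + c))*W)*W = 257*c + (119*c + 2*W*c*(W + c))*W = 257*c + W*(119*c + 2*W*c*(W + c)))
F(-139, 131)*8 = -139*(257 + 2*131³ + 119*131 + 2*(-139)*131²)*8 = -139*(257 + 2*2248091 + 15589 + 2*(-139)*17161)*8 = -139*(257 + 4496182 + 15589 - 4770758)*8 = -139*(-258730)*8 = 35963470*8 = 287707760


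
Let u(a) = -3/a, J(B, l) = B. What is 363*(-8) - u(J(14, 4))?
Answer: -40653/14 ≈ -2903.8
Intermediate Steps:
363*(-8) - u(J(14, 4)) = 363*(-8) - (-3)/14 = -2904 - (-3)/14 = -2904 - 1*(-3/14) = -2904 + 3/14 = -40653/14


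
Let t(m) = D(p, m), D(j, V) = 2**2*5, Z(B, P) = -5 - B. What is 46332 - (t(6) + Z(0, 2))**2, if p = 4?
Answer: 46107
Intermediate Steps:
D(j, V) = 20 (D(j, V) = 4*5 = 20)
t(m) = 20
46332 - (t(6) + Z(0, 2))**2 = 46332 - (20 + (-5 - 1*0))**2 = 46332 - (20 + (-5 + 0))**2 = 46332 - (20 - 5)**2 = 46332 - 1*15**2 = 46332 - 1*225 = 46332 - 225 = 46107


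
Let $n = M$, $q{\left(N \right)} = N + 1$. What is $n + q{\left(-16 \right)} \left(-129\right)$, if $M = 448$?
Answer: $2383$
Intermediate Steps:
$q{\left(N \right)} = 1 + N$
$n = 448$
$n + q{\left(-16 \right)} \left(-129\right) = 448 + \left(1 - 16\right) \left(-129\right) = 448 - -1935 = 448 + 1935 = 2383$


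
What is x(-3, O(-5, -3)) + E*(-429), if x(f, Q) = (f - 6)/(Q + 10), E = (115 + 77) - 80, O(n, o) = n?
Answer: -240249/5 ≈ -48050.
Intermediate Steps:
E = 112 (E = 192 - 80 = 112)
x(f, Q) = (-6 + f)/(10 + Q)
x(-3, O(-5, -3)) + E*(-429) = (-6 - 3)/(10 - 5) + 112*(-429) = -9/5 - 48048 = -240249/5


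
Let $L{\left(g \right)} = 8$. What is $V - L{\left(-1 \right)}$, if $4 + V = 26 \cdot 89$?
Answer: $2302$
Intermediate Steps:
$V = 2310$ ($V = -4 + 26 \cdot 89 = -4 + 2314 = 2310$)
$V - L{\left(-1 \right)} = 2310 - 8 = 2302$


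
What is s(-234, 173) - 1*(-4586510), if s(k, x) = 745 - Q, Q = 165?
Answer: 4587090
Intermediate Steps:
s(k, x) = 580 (s(k, x) = 745 - 1*165 = 745 - 165 = 580)
s(-234, 173) - 1*(-4586510) = 580 - 1*(-4586510) = 580 + 4586510 = 4587090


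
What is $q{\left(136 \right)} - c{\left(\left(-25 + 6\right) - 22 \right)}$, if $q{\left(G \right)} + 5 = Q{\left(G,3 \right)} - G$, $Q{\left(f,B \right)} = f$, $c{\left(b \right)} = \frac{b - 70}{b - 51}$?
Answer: $- \frac{571}{92} \approx -6.2065$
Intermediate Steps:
$c{\left(b \right)} = \frac{-70 + b}{-51 + b}$
$q{\left(G \right)} = -5$ ($q{\left(G \right)} = -5 + \left(G - G\right) = -5 + 0 = -5$)
$q{\left(136 \right)} - c{\left(\left(-25 + 6\right) - 22 \right)} = -5 - \frac{-70 + \left(\left(-25 + 6\right) - 22\right)}{-51 + \left(\left(-25 + 6\right) - 22\right)} = -5 - \frac{-70 - 41}{-51 - 41} = -5 - \frac{1}{-92} \left(-111\right) = -5 - \left(- \frac{1}{92}\right) \left(-111\right) = -5 - \frac{111}{92} = - \frac{571}{92}$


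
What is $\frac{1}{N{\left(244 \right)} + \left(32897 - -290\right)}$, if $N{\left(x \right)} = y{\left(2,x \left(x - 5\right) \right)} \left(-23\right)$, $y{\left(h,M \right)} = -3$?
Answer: $\frac{1}{33256} \approx 3.007 \cdot 10^{-5}$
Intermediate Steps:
$N{\left(x \right)} = 69$ ($N{\left(x \right)} = \left(-3\right) \left(-23\right) = 69$)
$\frac{1}{N{\left(244 \right)} + \left(32897 - -290\right)} = \frac{1}{69 + \left(32897 - -290\right)} = \frac{1}{69 + \left(32897 + 290\right)} = \frac{1}{69 + 33187} = \frac{1}{33256}$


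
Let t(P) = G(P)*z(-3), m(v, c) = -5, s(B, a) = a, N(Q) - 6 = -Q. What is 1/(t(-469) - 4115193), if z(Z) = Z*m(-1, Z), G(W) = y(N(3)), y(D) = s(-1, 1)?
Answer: -1/4115178 ≈ -2.4300e-7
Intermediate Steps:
N(Q) = 6 - Q
y(D) = 1
G(W) = 1
z(Z) = -5*Z (z(Z) = Z*(-5) = -5*Z)
t(P) = 15 (t(P) = 1*(-5*(-3)) = 1*15 = 15)
1/(t(-469) - 4115193) = 1/(15 - 4115193) = 1/(-4115178) = -1/4115178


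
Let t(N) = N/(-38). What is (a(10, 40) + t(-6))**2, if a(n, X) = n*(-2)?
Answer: 142129/361 ≈ 393.71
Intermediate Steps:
a(n, X) = -2*n
t(N) = -N/38 (t(N) = N*(-1/38) = -N/38)
(a(10, 40) + t(-6))**2 = (-2*10 - 1/38*(-6))**2 = (-20 + 3/19)**2 = (-377/19)**2 = 142129/361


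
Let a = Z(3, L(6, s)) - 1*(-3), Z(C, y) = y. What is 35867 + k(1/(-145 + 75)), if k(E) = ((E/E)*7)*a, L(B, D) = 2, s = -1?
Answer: 35902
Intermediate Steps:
a = 5 (a = 2 - 1*(-3) = 2 + 3 = 5)
k(E) = 35 (k(E) = ((E/E)*7)*5 = (1*7)*5 = 7*5 = 35)
35867 + k(1/(-145 + 75)) = 35867 + 35 = 35902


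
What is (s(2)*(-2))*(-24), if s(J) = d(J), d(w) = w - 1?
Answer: 48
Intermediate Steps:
d(w) = -1 + w
s(J) = -1 + J
(s(2)*(-2))*(-24) = ((-1 + 2)*(-2))*(-24) = (1*(-2))*(-24) = -2*(-24) = 48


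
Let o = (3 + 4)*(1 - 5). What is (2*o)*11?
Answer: -616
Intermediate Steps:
o = -28 (o = 7*(-4) = -28)
(2*o)*11 = (2*(-28))*11 = -56*11 = -616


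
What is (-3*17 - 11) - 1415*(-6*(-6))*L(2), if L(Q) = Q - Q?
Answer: -62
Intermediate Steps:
L(Q) = 0
(-3*17 - 11) - 1415*(-6*(-6))*L(2) = (-3*17 - 11) - 1415*(-6*(-6))*0 = (-51 - 11) - 50940*0 = -62 - 1415*0 = -62 + 0 = -62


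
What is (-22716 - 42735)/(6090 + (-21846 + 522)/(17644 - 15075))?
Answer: -56047873/5207962 ≈ -10.762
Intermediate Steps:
(-22716 - 42735)/(6090 + (-21846 + 522)/(17644 - 15075)) = -65451/(6090 - 21324/2569) = -65451/15623886/2569 = -65451*2569/15623886 = -56047873/5207962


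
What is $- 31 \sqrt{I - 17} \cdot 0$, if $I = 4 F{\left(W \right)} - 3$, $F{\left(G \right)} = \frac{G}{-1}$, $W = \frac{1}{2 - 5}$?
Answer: $0$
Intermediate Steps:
$W = - \frac{1}{3}$ ($W = \frac{1}{-3} = - \frac{1}{3} \approx -0.33333$)
$F{\left(G \right)} = - G$ ($F{\left(G \right)} = G \left(-1\right) = - G$)
$I = - \frac{5}{3}$ ($I = 4 \left(\left(-1\right) \left(- \frac{1}{3}\right)\right) - 3 = 4 \cdot \frac{1}{3} - 3 = \frac{4}{3} - 3 = - \frac{5}{3} \approx -1.6667$)
$- 31 \sqrt{I - 17} \cdot 0 = - 31 \sqrt{- \frac{5}{3} - 17} \cdot 0 = - 31 \sqrt{- \frac{56}{3}} \cdot 0 = - 31 \frac{2 i \sqrt{42}}{3} \cdot 0 = - \frac{62 i \sqrt{42}}{3} \cdot 0 = 0$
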